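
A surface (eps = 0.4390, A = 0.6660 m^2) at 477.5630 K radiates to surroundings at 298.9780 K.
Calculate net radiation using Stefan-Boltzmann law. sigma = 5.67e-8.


T^4 = 5.2014e+10
Tsurr^4 = 7.9902e+09
Q = 0.4390 * 5.67e-8 * 0.6660 * 4.4024e+10 = 729.8143 W

729.8143 W


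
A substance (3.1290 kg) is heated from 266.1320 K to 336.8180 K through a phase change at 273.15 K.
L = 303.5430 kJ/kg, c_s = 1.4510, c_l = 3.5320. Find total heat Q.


Q1 (sensible, solid) = 3.1290 * 1.4510 * 7.0180 = 31.8630 kJ
Q2 (latent) = 3.1290 * 303.5430 = 949.7860 kJ
Q3 (sensible, liquid) = 3.1290 * 3.5320 * 63.6680 = 703.6351 kJ
Q_total = 1685.2841 kJ

1685.2841 kJ


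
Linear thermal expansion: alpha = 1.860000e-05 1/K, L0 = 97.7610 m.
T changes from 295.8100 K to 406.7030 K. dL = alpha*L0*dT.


dT = 110.8930 K
dL = 1.860000e-05 * 97.7610 * 110.8930 = 0.201643 m
L_final = 97.962643 m

dL = 0.201643 m


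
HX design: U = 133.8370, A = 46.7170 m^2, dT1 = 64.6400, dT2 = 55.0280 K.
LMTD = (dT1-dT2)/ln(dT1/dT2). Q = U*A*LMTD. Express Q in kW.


LMTD = 59.7051 K
Q = 133.8370 * 46.7170 * 59.7051 = 373303.9468 W = 373.3039 kW

373.3039 kW


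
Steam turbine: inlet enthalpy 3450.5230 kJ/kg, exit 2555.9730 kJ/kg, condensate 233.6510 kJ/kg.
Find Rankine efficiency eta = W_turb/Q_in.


W = 894.5500 kJ/kg
Q_in = 3216.8720 kJ/kg
eta = 0.2781 = 27.8081%

eta = 27.8081%


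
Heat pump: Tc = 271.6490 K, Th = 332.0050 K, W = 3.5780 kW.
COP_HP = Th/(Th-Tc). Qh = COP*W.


COP = 332.0050 / 60.3560 = 5.5008
Qh = 5.5008 * 3.5780 = 19.6818 kW

COP = 5.5008, Qh = 19.6818 kW


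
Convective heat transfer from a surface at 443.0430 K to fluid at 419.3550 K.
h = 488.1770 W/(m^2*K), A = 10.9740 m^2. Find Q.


dT = 23.6880 K
Q = 488.1770 * 10.9740 * 23.6880 = 126902.6422 W

126902.6422 W


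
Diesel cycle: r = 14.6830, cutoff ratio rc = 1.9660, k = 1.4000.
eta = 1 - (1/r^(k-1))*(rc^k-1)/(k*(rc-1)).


r^(k-1) = 2.9290
rc^k = 2.5764
eta = 0.6020 = 60.2038%

60.2038%


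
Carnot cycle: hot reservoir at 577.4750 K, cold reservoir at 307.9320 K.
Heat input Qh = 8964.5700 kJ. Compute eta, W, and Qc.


eta = 1 - 307.9320/577.4750 = 0.4668
W = 0.4668 * 8964.5700 = 4184.3146 kJ
Qc = 8964.5700 - 4184.3146 = 4780.2554 kJ

eta = 46.6761%, W = 4184.3146 kJ, Qc = 4780.2554 kJ


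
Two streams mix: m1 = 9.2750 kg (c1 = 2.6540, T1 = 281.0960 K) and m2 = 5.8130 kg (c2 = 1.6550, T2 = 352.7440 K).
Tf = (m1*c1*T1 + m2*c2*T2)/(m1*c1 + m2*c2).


num = 10312.9959
den = 34.2364
Tf = 301.2293 K

301.2293 K


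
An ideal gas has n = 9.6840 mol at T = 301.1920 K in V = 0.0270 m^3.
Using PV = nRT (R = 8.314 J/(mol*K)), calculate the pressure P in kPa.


P = nRT/V = 9.6840 * 8.314 * 301.1920 / 0.0270
= 24249.8040 / 0.0270 = 898140.8900 Pa = 898.1409 kPa

898.1409 kPa


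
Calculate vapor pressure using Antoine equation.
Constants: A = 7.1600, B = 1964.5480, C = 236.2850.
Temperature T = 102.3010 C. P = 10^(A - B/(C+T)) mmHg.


C+T = 338.5860
B/(C+T) = 5.8022
log10(P) = 7.1600 - 5.8022 = 1.3578
P = 10^1.3578 = 22.7923 mmHg

22.7923 mmHg


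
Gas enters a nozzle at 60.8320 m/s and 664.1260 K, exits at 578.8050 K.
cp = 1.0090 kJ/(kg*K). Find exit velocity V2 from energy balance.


dT = 85.3210 K
2*cp*1000*dT = 172177.7780
V1^2 = 3700.5322
V2 = sqrt(175878.3102) = 419.3785 m/s

419.3785 m/s


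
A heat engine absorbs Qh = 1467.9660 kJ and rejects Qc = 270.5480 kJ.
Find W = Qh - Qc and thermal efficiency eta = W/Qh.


W = 1467.9660 - 270.5480 = 1197.4180 kJ
eta = 1197.4180 / 1467.9660 = 0.8157 = 81.5699%

W = 1197.4180 kJ, eta = 81.5699%


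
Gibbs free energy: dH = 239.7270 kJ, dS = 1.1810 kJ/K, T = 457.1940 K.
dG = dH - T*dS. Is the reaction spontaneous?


T*dS = 457.1940 * 1.1810 = 539.9461 kJ
dG = 239.7270 - 539.9461 = -300.2191 kJ (spontaneous)

dG = -300.2191 kJ, spontaneous


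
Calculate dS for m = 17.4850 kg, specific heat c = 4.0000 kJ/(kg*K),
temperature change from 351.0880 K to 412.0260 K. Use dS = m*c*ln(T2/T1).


T2/T1 = 1.1736
ln(T2/T1) = 0.1600
dS = 17.4850 * 4.0000 * 0.1600 = 11.1939 kJ/K

11.1939 kJ/K


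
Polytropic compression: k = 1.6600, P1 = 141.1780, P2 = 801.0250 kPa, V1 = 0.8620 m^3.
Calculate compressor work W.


(k-1)/k = 0.3976
(P2/P1)^exp = 1.9940
W = 2.5152 * 141.1780 * 0.8620 * (1.9940 - 1) = 304.2599 kJ

304.2599 kJ


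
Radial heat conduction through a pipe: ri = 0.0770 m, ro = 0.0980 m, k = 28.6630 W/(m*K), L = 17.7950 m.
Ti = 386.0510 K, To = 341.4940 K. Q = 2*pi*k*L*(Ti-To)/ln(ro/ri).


dT = 44.5570 K
ln(ro/ri) = 0.2412
Q = 2*pi*28.6630*17.7950*44.5570 / 0.2412 = 592115.5513 W

592115.5513 W


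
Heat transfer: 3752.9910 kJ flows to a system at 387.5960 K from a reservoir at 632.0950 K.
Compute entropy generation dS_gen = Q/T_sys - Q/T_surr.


dS_sys = 3752.9910/387.5960 = 9.6827 kJ/K
dS_surr = -3752.9910/632.0950 = -5.9374 kJ/K
dS_gen = 9.6827 - 5.9374 = 3.7454 kJ/K (irreversible)

dS_gen = 3.7454 kJ/K, irreversible


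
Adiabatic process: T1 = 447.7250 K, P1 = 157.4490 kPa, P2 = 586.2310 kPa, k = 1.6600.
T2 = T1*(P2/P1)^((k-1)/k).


(k-1)/k = 0.3976
(P2/P1)^exp = 1.6865
T2 = 447.7250 * 1.6865 = 755.1047 K

755.1047 K


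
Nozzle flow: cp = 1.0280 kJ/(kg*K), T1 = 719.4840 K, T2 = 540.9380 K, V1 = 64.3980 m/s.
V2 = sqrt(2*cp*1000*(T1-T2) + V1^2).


dT = 178.5460 K
2*cp*1000*dT = 367090.5760
V1^2 = 4147.1024
V2 = sqrt(371237.6784) = 609.2928 m/s

609.2928 m/s


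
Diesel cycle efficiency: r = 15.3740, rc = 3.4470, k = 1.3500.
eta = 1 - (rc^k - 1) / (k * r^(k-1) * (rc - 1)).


r^(k-1) = 2.6024
rc^k = 5.3155
eta = 0.4980 = 49.8016%

49.8016%


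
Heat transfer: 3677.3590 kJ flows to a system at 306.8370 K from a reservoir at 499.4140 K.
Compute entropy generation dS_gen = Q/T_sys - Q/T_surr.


dS_sys = 3677.3590/306.8370 = 11.9847 kJ/K
dS_surr = -3677.3590/499.4140 = -7.3633 kJ/K
dS_gen = 11.9847 - 7.3633 = 4.6214 kJ/K (irreversible)

dS_gen = 4.6214 kJ/K, irreversible


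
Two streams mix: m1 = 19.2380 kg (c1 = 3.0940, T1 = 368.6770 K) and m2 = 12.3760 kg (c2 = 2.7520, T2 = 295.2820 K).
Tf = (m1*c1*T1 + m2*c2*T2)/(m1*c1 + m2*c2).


num = 32001.4659
den = 93.5811
Tf = 341.9650 K

341.9650 K


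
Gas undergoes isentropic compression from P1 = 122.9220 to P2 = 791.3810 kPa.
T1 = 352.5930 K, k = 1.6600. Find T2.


(k-1)/k = 0.3976
(P2/P1)^exp = 2.0968
T2 = 352.5930 * 2.0968 = 739.3112 K

739.3112 K


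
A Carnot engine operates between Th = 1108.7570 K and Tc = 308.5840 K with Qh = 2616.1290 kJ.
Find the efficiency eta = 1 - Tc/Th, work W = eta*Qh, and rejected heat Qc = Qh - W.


eta = 1 - 308.5840/1108.7570 = 0.7217
W = 0.7217 * 2616.1290 = 1888.0204 kJ
Qc = 2616.1290 - 1888.0204 = 728.1086 kJ

eta = 72.1685%, W = 1888.0204 kJ, Qc = 728.1086 kJ


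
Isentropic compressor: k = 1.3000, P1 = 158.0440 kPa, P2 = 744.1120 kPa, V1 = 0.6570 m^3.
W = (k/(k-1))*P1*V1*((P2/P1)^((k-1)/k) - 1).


(k-1)/k = 0.2308
(P2/P1)^exp = 1.4298
W = 4.3333 * 158.0440 * 0.6570 * (1.4298 - 1) = 193.3893 kJ

193.3893 kJ


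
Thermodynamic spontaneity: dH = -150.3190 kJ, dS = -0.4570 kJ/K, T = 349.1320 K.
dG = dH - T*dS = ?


T*dS = 349.1320 * -0.4570 = -159.5533 kJ
dG = -150.3190 + 159.5533 = 9.2343 kJ (non-spontaneous)

dG = 9.2343 kJ, non-spontaneous


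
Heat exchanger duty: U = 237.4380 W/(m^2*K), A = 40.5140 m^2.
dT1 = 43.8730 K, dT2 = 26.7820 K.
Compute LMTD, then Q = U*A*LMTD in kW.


LMTD = 34.6274 K
Q = 237.4380 * 40.5140 * 34.6274 = 333100.1906 W = 333.1002 kW

333.1002 kW


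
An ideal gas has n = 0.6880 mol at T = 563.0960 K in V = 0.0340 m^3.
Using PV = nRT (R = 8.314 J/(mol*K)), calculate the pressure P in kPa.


P = nRT/V = 0.6880 * 8.314 * 563.0960 / 0.0340
= 3220.9271 / 0.0340 = 94733.1511 Pa = 94.7332 kPa

94.7332 kPa


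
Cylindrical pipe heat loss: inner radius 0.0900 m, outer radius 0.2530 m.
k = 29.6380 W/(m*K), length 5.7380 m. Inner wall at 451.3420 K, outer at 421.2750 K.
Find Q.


dT = 30.0670 K
ln(ro/ri) = 1.0336
Q = 2*pi*29.6380*5.7380*30.0670 / 1.0336 = 31083.8914 W

31083.8914 W


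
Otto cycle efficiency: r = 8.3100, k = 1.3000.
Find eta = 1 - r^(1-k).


r^(k-1) = 1.8875
eta = 1 - 1/1.8875 = 0.4702 = 47.0191%

47.0191%


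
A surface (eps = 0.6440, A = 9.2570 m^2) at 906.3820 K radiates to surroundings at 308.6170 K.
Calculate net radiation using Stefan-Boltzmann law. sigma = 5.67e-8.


T^4 = 6.7491e+11
Tsurr^4 = 9.0715e+09
Q = 0.6440 * 5.67e-8 * 9.2570 * 6.6584e+11 = 225064.6589 W

225064.6589 W


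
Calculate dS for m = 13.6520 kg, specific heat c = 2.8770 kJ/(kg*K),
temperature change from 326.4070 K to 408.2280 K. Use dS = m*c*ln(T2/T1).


T2/T1 = 1.2507
ln(T2/T1) = 0.2237
dS = 13.6520 * 2.8770 * 0.2237 = 8.7855 kJ/K

8.7855 kJ/K


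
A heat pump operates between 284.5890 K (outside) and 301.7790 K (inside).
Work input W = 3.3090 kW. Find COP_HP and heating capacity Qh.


COP = 301.7790 / 17.1900 = 17.5555
Qh = 17.5555 * 3.3090 = 58.0911 kW

COP = 17.5555, Qh = 58.0911 kW


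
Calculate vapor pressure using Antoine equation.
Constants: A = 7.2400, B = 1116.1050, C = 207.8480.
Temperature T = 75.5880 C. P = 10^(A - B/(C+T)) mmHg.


C+T = 283.4360
B/(C+T) = 3.9378
log10(P) = 7.2400 - 3.9378 = 3.3022
P = 10^3.3022 = 2005.5465 mmHg

2005.5465 mmHg


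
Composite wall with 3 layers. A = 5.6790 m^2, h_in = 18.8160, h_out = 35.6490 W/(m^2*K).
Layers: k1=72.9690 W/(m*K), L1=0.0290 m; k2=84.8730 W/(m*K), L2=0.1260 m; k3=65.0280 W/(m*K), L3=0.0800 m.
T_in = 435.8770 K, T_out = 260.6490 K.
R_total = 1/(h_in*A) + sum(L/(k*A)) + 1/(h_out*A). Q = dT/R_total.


R_conv_in = 1/(18.8160*5.6790) = 0.0094
R_1 = 0.0290/(72.9690*5.6790) = 6.9982e-05
R_2 = 0.1260/(84.8730*5.6790) = 0.0003
R_3 = 0.0800/(65.0280*5.6790) = 0.0002
R_conv_out = 1/(35.6490*5.6790) = 0.0049
R_total = 0.0148 K/W
Q = 175.2280 / 0.0148 = 11803.1368 W

R_total = 0.0148 K/W, Q = 11803.1368 W


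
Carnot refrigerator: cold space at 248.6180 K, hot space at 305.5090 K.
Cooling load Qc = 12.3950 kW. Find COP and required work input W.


COP = 248.6180 / 56.8910 = 4.3701
W = 12.3950 / 4.3701 = 2.8363 kW

COP = 4.3701, W = 2.8363 kW


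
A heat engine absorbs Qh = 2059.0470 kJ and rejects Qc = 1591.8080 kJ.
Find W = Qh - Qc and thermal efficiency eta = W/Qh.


W = 2059.0470 - 1591.8080 = 467.2390 kJ
eta = 467.2390 / 2059.0470 = 0.2269 = 22.6920%

W = 467.2390 kJ, eta = 22.6920%


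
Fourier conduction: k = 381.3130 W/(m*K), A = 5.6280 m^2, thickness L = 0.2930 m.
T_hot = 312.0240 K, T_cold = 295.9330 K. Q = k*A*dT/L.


dT = 16.0910 K
Q = 381.3130 * 5.6280 * 16.0910 / 0.2930 = 117855.8420 W

117855.8420 W


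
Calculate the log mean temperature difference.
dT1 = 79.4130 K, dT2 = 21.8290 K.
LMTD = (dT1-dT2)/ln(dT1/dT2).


dT1/dT2 = 3.6380
ln(dT1/dT2) = 1.2914
LMTD = 57.5840 / 1.2914 = 44.5896 K

44.5896 K


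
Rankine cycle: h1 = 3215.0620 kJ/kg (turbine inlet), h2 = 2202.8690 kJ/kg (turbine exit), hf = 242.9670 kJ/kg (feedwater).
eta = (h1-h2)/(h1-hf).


W = 1012.1930 kJ/kg
Q_in = 2972.0950 kJ/kg
eta = 0.3406 = 34.0565%

eta = 34.0565%


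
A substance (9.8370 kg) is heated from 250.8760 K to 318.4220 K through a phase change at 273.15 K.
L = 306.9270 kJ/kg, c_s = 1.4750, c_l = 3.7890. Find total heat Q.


Q1 (sensible, solid) = 9.8370 * 1.4750 * 22.2740 = 323.1863 kJ
Q2 (latent) = 9.8370 * 306.9270 = 3019.2409 kJ
Q3 (sensible, liquid) = 9.8370 * 3.7890 * 45.2720 = 1687.3958 kJ
Q_total = 5029.8229 kJ

5029.8229 kJ


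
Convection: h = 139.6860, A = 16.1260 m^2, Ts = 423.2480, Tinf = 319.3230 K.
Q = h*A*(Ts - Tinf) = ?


dT = 103.9250 K
Q = 139.6860 * 16.1260 * 103.9250 = 234099.0061 W

234099.0061 W


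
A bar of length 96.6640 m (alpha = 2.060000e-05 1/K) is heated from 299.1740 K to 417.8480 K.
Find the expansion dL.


dT = 118.6740 K
dL = 2.060000e-05 * 96.6640 * 118.6740 = 0.236313 m
L_final = 96.900313 m

dL = 0.236313 m


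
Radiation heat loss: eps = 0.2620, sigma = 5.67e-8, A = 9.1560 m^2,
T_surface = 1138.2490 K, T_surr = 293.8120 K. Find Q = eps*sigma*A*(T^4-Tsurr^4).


T^4 = 1.6786e+12
Tsurr^4 = 7.4521e+09
Q = 0.2620 * 5.67e-8 * 9.1560 * 1.6712e+12 = 227303.9190 W

227303.9190 W


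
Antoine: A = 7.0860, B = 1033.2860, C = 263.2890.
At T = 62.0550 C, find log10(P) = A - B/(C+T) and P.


C+T = 325.3440
B/(C+T) = 3.1760
log10(P) = 7.0860 - 3.1760 = 3.9100
P = 10^3.9100 = 8128.6816 mmHg

8128.6816 mmHg


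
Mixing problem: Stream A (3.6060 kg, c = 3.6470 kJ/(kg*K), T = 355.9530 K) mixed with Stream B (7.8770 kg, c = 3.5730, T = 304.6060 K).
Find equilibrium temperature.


num = 13254.1571
den = 41.2956
Tf = 320.9581 K

320.9581 K


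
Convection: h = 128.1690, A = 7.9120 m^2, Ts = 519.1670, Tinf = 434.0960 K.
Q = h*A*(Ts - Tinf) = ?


dT = 85.0710 K
Q = 128.1690 * 7.9120 * 85.0710 = 86268.2151 W

86268.2151 W


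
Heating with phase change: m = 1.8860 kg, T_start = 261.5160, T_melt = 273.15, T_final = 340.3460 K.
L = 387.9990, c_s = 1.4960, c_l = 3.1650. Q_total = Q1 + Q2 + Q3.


Q1 (sensible, solid) = 1.8860 * 1.4960 * 11.6340 = 32.8248 kJ
Q2 (latent) = 1.8860 * 387.9990 = 731.7661 kJ
Q3 (sensible, liquid) = 1.8860 * 3.1650 * 67.1960 = 401.1057 kJ
Q_total = 1165.6966 kJ

1165.6966 kJ


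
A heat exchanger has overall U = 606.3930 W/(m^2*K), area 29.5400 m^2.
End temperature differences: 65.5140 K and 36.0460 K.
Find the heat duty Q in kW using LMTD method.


LMTD = 49.3215 K
Q = 606.3930 * 29.5400 * 49.3215 = 883488.1139 W = 883.4881 kW

883.4881 kW


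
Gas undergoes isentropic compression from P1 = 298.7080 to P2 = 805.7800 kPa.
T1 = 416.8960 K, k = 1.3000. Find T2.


(k-1)/k = 0.2308
(P2/P1)^exp = 1.2573
T2 = 416.8960 * 1.2573 = 524.1822 K

524.1822 K


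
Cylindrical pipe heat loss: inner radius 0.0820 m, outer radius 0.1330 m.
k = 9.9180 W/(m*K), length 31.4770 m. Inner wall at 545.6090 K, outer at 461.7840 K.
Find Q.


dT = 83.8250 K
ln(ro/ri) = 0.4836
Q = 2*pi*9.9180*31.4770*83.8250 / 0.4836 = 339983.4234 W

339983.4234 W


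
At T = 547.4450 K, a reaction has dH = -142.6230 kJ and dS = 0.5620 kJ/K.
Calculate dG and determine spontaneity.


T*dS = 547.4450 * 0.5620 = 307.6641 kJ
dG = -142.6230 - 307.6641 = -450.2871 kJ (spontaneous)

dG = -450.2871 kJ, spontaneous


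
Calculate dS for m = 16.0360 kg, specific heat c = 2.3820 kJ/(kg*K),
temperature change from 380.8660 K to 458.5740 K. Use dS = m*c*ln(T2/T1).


T2/T1 = 1.2040
ln(T2/T1) = 0.1857
dS = 16.0360 * 2.3820 * 0.1857 = 7.0923 kJ/K

7.0923 kJ/K


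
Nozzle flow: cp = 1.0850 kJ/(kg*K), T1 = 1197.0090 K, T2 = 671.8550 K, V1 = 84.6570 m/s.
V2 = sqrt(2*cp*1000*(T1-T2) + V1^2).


dT = 525.1540 K
2*cp*1000*dT = 1139584.1800
V1^2 = 7166.8076
V2 = sqrt(1146750.9876) = 1070.8646 m/s

1070.8646 m/s


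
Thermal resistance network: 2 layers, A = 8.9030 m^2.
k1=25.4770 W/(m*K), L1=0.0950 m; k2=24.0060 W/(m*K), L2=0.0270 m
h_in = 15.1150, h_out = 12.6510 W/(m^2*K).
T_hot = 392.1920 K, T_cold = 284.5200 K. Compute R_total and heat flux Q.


R_conv_in = 1/(15.1150*8.9030) = 0.0074
R_1 = 0.0950/(25.4770*8.9030) = 0.0004
R_2 = 0.0270/(24.0060*8.9030) = 0.0001
R_conv_out = 1/(12.6510*8.9030) = 0.0089
R_total = 0.0169 K/W
Q = 107.6720 / 0.0169 = 6388.2156 W

R_total = 0.0169 K/W, Q = 6388.2156 W


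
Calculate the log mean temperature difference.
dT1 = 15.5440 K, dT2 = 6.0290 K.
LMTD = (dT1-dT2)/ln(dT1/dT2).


dT1/dT2 = 2.5782
ln(dT1/dT2) = 0.9471
LMTD = 9.5150 / 0.9471 = 10.0465 K

10.0465 K


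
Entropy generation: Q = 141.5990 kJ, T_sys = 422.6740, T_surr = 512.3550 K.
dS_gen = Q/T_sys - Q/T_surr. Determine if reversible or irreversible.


dS_sys = 141.5990/422.6740 = 0.3350 kJ/K
dS_surr = -141.5990/512.3550 = -0.2764 kJ/K
dS_gen = 0.3350 - 0.2764 = 0.0586 kJ/K (irreversible)

dS_gen = 0.0586 kJ/K, irreversible


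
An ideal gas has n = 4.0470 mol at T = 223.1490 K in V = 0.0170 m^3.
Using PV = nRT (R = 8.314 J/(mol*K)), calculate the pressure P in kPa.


P = nRT/V = 4.0470 * 8.314 * 223.1490 / 0.0170
= 7508.2404 / 0.0170 = 441661.2001 Pa = 441.6612 kPa

441.6612 kPa


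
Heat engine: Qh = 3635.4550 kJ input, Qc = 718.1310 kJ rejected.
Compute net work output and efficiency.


W = 3635.4550 - 718.1310 = 2917.3240 kJ
eta = 2917.3240 / 3635.4550 = 0.8025 = 80.2465%

W = 2917.3240 kJ, eta = 80.2465%


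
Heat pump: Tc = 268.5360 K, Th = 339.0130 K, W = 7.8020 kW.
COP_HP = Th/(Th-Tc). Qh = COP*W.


COP = 339.0130 / 70.4770 = 4.8103
Qh = 4.8103 * 7.8020 = 37.5297 kW

COP = 4.8103, Qh = 37.5297 kW


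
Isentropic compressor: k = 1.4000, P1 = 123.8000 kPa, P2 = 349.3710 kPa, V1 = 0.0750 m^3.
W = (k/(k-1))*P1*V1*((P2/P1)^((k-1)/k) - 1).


(k-1)/k = 0.2857
(P2/P1)^exp = 1.3450
W = 3.5000 * 123.8000 * 0.0750 * (1.3450 - 1) = 11.2127 kJ

11.2127 kJ


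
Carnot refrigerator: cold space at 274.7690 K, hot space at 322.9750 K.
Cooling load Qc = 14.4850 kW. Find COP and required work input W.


COP = 274.7690 / 48.2060 = 5.6999
W = 14.4850 / 5.6999 = 2.5413 kW

COP = 5.6999, W = 2.5413 kW


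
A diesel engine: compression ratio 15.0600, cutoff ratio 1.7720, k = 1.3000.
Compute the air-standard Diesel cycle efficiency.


r^(k-1) = 2.2560
rc^k = 2.1038
eta = 0.5125 = 51.2495%

51.2495%


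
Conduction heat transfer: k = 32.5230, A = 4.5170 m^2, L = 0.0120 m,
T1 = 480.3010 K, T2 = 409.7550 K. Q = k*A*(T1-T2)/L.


dT = 70.5460 K
Q = 32.5230 * 4.5170 * 70.5460 / 0.0120 = 863638.1883 W

863638.1883 W


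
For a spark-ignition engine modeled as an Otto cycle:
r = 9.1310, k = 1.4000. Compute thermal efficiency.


r^(k-1) = 2.4222
eta = 1 - 1/2.4222 = 0.5871 = 58.7150%

58.7150%


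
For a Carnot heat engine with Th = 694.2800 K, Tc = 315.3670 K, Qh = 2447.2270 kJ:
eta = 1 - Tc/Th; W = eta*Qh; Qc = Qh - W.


eta = 1 - 315.3670/694.2800 = 0.5458
W = 0.5458 * 2447.2270 = 1335.6083 kJ
Qc = 2447.2270 - 1335.6083 = 1111.6187 kJ

eta = 54.5764%, W = 1335.6083 kJ, Qc = 1111.6187 kJ


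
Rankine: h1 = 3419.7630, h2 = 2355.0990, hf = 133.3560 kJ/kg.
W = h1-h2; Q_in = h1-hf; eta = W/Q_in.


W = 1064.6640 kJ/kg
Q_in = 3286.4070 kJ/kg
eta = 0.3240 = 32.3960%

eta = 32.3960%


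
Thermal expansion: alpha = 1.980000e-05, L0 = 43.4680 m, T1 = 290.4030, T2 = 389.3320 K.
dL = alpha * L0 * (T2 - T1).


dT = 98.9290 K
dL = 1.980000e-05 * 43.4680 * 98.9290 = 0.085145 m
L_final = 43.553145 m

dL = 0.085145 m


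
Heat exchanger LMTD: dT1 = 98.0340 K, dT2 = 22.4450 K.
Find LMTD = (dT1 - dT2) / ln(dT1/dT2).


dT1/dT2 = 4.3677
ln(dT1/dT2) = 1.4742
LMTD = 75.5890 / 1.4742 = 51.2730 K

51.2730 K


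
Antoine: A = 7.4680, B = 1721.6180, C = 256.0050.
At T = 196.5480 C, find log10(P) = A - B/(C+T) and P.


C+T = 452.5530
B/(C+T) = 3.8042
log10(P) = 7.4680 - 3.8042 = 3.6638
P = 10^3.6638 = 4610.6793 mmHg

4610.6793 mmHg


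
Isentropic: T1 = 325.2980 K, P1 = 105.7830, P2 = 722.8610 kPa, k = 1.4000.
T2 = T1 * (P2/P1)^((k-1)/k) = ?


(k-1)/k = 0.2857
(P2/P1)^exp = 1.7317
T2 = 325.2980 * 1.7317 = 563.3128 K

563.3128 K


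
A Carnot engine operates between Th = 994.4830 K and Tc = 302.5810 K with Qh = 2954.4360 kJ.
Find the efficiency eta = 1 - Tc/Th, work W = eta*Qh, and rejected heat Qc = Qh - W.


eta = 1 - 302.5810/994.4830 = 0.6957
W = 0.6957 * 2954.4360 = 2055.5205 kJ
Qc = 2954.4360 - 2055.5205 = 898.9155 kJ

eta = 69.5740%, W = 2055.5205 kJ, Qc = 898.9155 kJ


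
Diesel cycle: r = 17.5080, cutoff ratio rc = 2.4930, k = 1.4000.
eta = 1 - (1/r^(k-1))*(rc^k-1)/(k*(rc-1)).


r^(k-1) = 3.1426
rc^k = 3.5926
eta = 0.6053 = 60.5310%

60.5310%


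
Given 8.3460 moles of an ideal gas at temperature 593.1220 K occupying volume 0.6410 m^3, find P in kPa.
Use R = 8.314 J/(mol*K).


P = nRT/V = 8.3460 * 8.314 * 593.1220 / 0.6410
= 41155.9313 / 0.6410 = 64205.8211 Pa = 64.2058 kPa

64.2058 kPa


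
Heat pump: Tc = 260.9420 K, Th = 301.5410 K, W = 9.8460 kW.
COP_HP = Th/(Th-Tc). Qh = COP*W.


COP = 301.5410 / 40.5990 = 7.4273
Qh = 7.4273 * 9.8460 = 73.1292 kW

COP = 7.4273, Qh = 73.1292 kW


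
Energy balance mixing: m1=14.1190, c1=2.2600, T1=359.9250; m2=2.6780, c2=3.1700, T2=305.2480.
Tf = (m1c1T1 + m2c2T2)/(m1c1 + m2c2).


num = 14076.1549
den = 40.3982
Tf = 348.4352 K

348.4352 K


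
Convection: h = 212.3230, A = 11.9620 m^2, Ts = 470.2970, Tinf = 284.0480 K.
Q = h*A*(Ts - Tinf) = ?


dT = 186.2490 K
Q = 212.3230 * 11.9620 * 186.2490 = 473036.6492 W

473036.6492 W


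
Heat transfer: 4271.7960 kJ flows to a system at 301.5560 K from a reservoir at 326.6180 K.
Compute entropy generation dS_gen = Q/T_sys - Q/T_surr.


dS_sys = 4271.7960/301.5560 = 14.1658 kJ/K
dS_surr = -4271.7960/326.6180 = -13.0789 kJ/K
dS_gen = 14.1658 - 13.0789 = 1.0870 kJ/K (irreversible)

dS_gen = 1.0870 kJ/K, irreversible


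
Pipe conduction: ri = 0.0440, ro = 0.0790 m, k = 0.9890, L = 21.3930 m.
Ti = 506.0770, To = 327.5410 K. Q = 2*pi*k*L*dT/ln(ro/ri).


dT = 178.5360 K
ln(ro/ri) = 0.5853
Q = 2*pi*0.9890*21.3930*178.5360 / 0.5853 = 40553.2935 W

40553.2935 W


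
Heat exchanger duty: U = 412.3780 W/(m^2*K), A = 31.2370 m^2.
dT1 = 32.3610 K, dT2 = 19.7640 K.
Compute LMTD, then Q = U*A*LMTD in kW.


LMTD = 25.5470 K
Q = 412.3780 * 31.2370 * 25.5470 = 329081.9580 W = 329.0820 kW

329.0820 kW


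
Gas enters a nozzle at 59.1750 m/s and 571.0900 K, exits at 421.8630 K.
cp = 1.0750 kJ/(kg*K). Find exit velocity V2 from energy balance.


dT = 149.2270 K
2*cp*1000*dT = 320838.0500
V1^2 = 3501.6806
V2 = sqrt(324339.7306) = 569.5083 m/s

569.5083 m/s


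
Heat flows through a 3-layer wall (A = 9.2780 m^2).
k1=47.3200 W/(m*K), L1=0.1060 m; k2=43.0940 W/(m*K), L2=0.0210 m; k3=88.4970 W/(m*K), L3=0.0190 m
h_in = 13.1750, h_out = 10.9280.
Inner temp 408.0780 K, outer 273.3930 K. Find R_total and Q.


R_conv_in = 1/(13.1750*9.2780) = 0.0082
R_1 = 0.1060/(47.3200*9.2780) = 0.0002
R_2 = 0.0210/(43.0940*9.2780) = 5.2523e-05
R_3 = 0.0190/(88.4970*9.2780) = 2.3140e-05
R_conv_out = 1/(10.9280*9.2780) = 0.0099
R_total = 0.0184 K/W
Q = 134.6850 / 0.0184 = 7335.4669 W

R_total = 0.0184 K/W, Q = 7335.4669 W


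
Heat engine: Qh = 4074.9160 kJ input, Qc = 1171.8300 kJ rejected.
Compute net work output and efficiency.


W = 4074.9160 - 1171.8300 = 2903.0860 kJ
eta = 2903.0860 / 4074.9160 = 0.7124 = 71.2428%

W = 2903.0860 kJ, eta = 71.2428%


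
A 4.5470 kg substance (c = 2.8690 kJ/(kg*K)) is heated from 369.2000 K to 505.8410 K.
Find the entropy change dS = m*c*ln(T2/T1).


T2/T1 = 1.3701
ln(T2/T1) = 0.3149
dS = 4.5470 * 2.8690 * 0.3149 = 4.1078 kJ/K

4.1078 kJ/K


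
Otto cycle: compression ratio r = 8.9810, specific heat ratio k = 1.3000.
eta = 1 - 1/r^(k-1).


r^(k-1) = 1.9320
eta = 1 - 1/1.9320 = 0.4824 = 48.2390%

48.2390%


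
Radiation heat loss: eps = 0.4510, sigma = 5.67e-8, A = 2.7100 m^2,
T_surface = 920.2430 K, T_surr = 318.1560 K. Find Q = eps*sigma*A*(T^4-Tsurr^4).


T^4 = 7.1715e+11
Tsurr^4 = 1.0246e+10
Q = 0.4510 * 5.67e-8 * 2.7100 * 7.0690e+11 = 48987.9573 W

48987.9573 W


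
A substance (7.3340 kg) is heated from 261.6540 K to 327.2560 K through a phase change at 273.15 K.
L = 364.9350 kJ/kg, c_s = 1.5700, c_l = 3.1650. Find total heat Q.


Q1 (sensible, solid) = 7.3340 * 1.5700 * 11.4960 = 132.3693 kJ
Q2 (latent) = 7.3340 * 364.9350 = 2676.4333 kJ
Q3 (sensible, liquid) = 7.3340 * 3.1650 * 54.1060 = 1255.9144 kJ
Q_total = 4064.7170 kJ

4064.7170 kJ


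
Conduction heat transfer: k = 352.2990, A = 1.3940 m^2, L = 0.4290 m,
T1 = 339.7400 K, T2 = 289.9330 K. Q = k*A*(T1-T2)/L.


dT = 49.8070 K
Q = 352.2990 * 1.3940 * 49.8070 / 0.4290 = 57017.3825 W

57017.3825 W


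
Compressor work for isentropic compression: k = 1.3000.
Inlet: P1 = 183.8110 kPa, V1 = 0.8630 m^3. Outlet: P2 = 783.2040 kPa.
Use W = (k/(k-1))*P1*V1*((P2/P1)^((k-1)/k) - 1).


(k-1)/k = 0.2308
(P2/P1)^exp = 1.3972
W = 4.3333 * 183.8110 * 0.8630 * (1.3972 - 1) = 273.0573 kJ

273.0573 kJ


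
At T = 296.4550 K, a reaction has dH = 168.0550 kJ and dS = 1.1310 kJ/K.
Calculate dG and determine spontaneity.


T*dS = 296.4550 * 1.1310 = 335.2906 kJ
dG = 168.0550 - 335.2906 = -167.2356 kJ (spontaneous)

dG = -167.2356 kJ, spontaneous


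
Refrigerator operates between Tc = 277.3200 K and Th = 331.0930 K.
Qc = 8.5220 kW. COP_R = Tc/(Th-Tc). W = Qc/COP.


COP = 277.3200 / 53.7730 = 5.1572
W = 8.5220 / 5.1572 = 1.6524 kW

COP = 5.1572, W = 1.6524 kW


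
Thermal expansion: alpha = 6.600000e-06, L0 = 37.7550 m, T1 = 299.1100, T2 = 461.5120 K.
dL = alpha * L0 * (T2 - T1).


dT = 162.4020 K
dL = 6.600000e-06 * 37.7550 * 162.4020 = 0.040468 m
L_final = 37.795468 m

dL = 0.040468 m


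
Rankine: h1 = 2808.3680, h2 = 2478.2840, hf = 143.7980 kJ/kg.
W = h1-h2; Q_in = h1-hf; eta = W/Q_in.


W = 330.0840 kJ/kg
Q_in = 2664.5700 kJ/kg
eta = 0.1239 = 12.3879%

eta = 12.3879%


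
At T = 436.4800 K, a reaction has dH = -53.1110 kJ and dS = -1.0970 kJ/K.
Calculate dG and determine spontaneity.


T*dS = 436.4800 * -1.0970 = -478.8186 kJ
dG = -53.1110 + 478.8186 = 425.7076 kJ (non-spontaneous)

dG = 425.7076 kJ, non-spontaneous


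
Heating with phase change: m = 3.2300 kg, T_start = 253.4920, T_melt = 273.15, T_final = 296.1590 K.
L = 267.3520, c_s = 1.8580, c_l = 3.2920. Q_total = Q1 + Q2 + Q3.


Q1 (sensible, solid) = 3.2300 * 1.8580 * 19.6580 = 117.9743 kJ
Q2 (latent) = 3.2300 * 267.3520 = 863.5470 kJ
Q3 (sensible, liquid) = 3.2300 * 3.2920 * 23.0090 = 244.6584 kJ
Q_total = 1226.1797 kJ

1226.1797 kJ


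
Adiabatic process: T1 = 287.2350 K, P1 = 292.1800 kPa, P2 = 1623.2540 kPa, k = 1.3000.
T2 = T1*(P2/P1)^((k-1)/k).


(k-1)/k = 0.2308
(P2/P1)^exp = 1.4855
T2 = 287.2350 * 1.4855 = 426.6773 K

426.6773 K


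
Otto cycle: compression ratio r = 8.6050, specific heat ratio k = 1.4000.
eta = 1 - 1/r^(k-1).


r^(k-1) = 2.3654
eta = 1 - 1/2.3654 = 0.5772 = 57.7234%

57.7234%


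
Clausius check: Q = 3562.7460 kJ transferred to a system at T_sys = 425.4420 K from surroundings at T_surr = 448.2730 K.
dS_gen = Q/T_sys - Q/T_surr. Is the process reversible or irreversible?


dS_sys = 3562.7460/425.4420 = 8.3742 kJ/K
dS_surr = -3562.7460/448.2730 = -7.9477 kJ/K
dS_gen = 8.3742 - 7.9477 = 0.4265 kJ/K (irreversible)

dS_gen = 0.4265 kJ/K, irreversible


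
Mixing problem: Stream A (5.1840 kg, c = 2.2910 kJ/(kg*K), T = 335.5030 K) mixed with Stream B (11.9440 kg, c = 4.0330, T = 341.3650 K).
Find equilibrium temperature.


num = 20428.2201
den = 60.0467
Tf = 340.2056 K

340.2056 K


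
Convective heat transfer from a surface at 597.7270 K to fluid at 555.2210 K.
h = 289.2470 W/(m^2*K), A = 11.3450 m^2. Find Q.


dT = 42.5060 K
Q = 289.2470 * 11.3450 * 42.5060 = 139483.7457 W

139483.7457 W


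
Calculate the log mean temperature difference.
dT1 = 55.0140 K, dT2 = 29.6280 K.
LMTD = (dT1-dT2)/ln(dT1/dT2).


dT1/dT2 = 1.8568
ln(dT1/dT2) = 0.6189
LMTD = 25.3860 / 0.6189 = 41.0201 K

41.0201 K


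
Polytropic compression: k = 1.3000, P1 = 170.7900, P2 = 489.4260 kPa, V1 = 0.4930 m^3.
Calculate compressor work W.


(k-1)/k = 0.2308
(P2/P1)^exp = 1.2750
W = 4.3333 * 170.7900 * 0.4930 * (1.2750 - 1) = 100.3411 kJ

100.3411 kJ


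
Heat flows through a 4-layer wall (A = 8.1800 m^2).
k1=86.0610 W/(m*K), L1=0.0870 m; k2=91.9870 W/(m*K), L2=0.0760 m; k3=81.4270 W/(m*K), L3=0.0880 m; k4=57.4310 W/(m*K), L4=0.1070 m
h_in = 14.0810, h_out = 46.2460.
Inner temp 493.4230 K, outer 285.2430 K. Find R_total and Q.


R_conv_in = 1/(14.0810*8.1800) = 0.0087
R_1 = 0.0870/(86.0610*8.1800) = 0.0001
R_2 = 0.0760/(91.9870*8.1800) = 0.0001
R_3 = 0.0880/(81.4270*8.1800) = 0.0001
R_4 = 0.1070/(57.4310*8.1800) = 0.0002
R_conv_out = 1/(46.2460*8.1800) = 0.0026
R_total = 0.0119 K/W
Q = 208.1800 / 0.0119 = 17479.7309 W

R_total = 0.0119 K/W, Q = 17479.7309 W


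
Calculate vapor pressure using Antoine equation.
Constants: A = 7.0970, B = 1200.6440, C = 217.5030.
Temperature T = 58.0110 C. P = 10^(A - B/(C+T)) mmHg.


C+T = 275.5140
B/(C+T) = 4.3578
log10(P) = 7.0970 - 4.3578 = 2.7392
P = 10^2.7392 = 548.4878 mmHg

548.4878 mmHg


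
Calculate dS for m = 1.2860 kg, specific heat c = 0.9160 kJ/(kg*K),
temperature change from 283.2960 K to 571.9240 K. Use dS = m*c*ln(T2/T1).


T2/T1 = 2.0188
ln(T2/T1) = 0.7025
dS = 1.2860 * 0.9160 * 0.7025 = 0.8275 kJ/K

0.8275 kJ/K


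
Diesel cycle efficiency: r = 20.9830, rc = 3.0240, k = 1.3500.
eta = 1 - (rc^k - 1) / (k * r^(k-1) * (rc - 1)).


r^(k-1) = 2.9017
rc^k = 4.4544
eta = 0.5643 = 56.4318%

56.4318%


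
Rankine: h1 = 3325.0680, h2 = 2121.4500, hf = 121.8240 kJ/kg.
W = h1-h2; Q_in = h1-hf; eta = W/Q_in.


W = 1203.6180 kJ/kg
Q_in = 3203.2440 kJ/kg
eta = 0.3757 = 37.5750%

eta = 37.5750%


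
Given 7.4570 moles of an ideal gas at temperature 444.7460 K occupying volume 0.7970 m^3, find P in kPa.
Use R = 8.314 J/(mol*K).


P = nRT/V = 7.4570 * 8.314 * 444.7460 / 0.7970
= 27573.1392 / 0.7970 = 34596.1597 Pa = 34.5962 kPa

34.5962 kPa


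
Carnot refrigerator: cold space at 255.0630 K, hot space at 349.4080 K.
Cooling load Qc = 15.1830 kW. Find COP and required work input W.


COP = 255.0630 / 94.3450 = 2.7035
W = 15.1830 / 2.7035 = 5.6160 kW

COP = 2.7035, W = 5.6160 kW


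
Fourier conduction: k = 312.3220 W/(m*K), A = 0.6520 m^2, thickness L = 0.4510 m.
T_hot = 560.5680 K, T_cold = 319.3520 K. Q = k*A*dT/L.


dT = 241.2160 K
Q = 312.3220 * 0.6520 * 241.2160 / 0.4510 = 108913.0054 W

108913.0054 W


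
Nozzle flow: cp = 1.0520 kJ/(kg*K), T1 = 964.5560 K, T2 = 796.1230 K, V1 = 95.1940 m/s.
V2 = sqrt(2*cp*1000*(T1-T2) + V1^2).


dT = 168.4330 K
2*cp*1000*dT = 354383.0320
V1^2 = 9061.8976
V2 = sqrt(363444.9296) = 602.8639 m/s

602.8639 m/s


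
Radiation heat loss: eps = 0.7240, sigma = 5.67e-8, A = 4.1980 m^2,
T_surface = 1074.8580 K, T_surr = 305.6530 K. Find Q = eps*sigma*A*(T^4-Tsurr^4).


T^4 = 1.3348e+12
Tsurr^4 = 8.7280e+09
Q = 0.7240 * 5.67e-8 * 4.1980 * 1.3260e+12 = 228517.3935 W

228517.3935 W


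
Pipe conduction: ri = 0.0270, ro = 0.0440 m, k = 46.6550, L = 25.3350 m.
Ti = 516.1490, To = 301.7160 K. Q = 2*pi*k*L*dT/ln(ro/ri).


dT = 214.4330 K
ln(ro/ri) = 0.4884
Q = 2*pi*46.6550*25.3350*214.4330 / 0.4884 = 3261046.1035 W

3261046.1035 W


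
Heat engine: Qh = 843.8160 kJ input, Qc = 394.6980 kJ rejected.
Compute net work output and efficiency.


W = 843.8160 - 394.6980 = 449.1180 kJ
eta = 449.1180 / 843.8160 = 0.5322 = 53.2246%

W = 449.1180 kJ, eta = 53.2246%


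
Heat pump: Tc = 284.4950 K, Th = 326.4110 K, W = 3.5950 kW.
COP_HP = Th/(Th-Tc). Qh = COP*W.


COP = 326.4110 / 41.9160 = 7.7873
Qh = 7.7873 * 3.5950 = 27.9952 kW

COP = 7.7873, Qh = 27.9952 kW


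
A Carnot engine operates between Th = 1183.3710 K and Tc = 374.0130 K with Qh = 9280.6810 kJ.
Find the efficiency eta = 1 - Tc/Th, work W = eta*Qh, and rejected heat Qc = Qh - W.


eta = 1 - 374.0130/1183.3710 = 0.6839
W = 0.6839 * 9280.6810 = 6347.4544 kJ
Qc = 9280.6810 - 6347.4544 = 2933.2266 kJ

eta = 68.3943%, W = 6347.4544 kJ, Qc = 2933.2266 kJ


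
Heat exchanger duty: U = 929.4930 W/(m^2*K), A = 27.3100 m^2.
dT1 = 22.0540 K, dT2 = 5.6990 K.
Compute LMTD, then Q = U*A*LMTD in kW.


LMTD = 12.0861 K
Q = 929.4930 * 27.3100 * 12.0861 = 306799.9845 W = 306.8000 kW

306.8000 kW


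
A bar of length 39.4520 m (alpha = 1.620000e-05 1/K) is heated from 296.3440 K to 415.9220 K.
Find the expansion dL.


dT = 119.5780 K
dL = 1.620000e-05 * 39.4520 * 119.5780 = 0.076425 m
L_final = 39.528425 m

dL = 0.076425 m


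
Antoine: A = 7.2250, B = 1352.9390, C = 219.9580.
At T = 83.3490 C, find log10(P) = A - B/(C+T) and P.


C+T = 303.3070
B/(C+T) = 4.4606
log10(P) = 7.2250 - 4.4606 = 2.7644
P = 10^2.7644 = 581.2652 mmHg

581.2652 mmHg


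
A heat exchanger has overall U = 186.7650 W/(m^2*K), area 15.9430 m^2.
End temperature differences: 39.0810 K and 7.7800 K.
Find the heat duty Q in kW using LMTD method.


LMTD = 19.3925 K
Q = 186.7650 * 15.9430 * 19.3925 = 57742.9109 W = 57.7429 kW

57.7429 kW


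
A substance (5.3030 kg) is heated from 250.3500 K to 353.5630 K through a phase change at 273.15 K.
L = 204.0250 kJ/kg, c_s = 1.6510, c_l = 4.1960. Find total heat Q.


Q1 (sensible, solid) = 5.3030 * 1.6510 * 22.8000 = 199.6198 kJ
Q2 (latent) = 5.3030 * 204.0250 = 1081.9446 kJ
Q3 (sensible, liquid) = 5.3030 * 4.1960 * 80.4130 = 1789.3009 kJ
Q_total = 3070.8652 kJ

3070.8652 kJ


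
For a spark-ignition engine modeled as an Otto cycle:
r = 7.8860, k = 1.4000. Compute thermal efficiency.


r^(k-1) = 2.2842
eta = 1 - 1/2.2842 = 0.5622 = 56.2219%

56.2219%


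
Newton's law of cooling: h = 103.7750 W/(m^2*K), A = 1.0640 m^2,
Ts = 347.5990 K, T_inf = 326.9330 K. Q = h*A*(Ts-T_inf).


dT = 20.6660 K
Q = 103.7750 * 1.0640 * 20.6660 = 2281.8695 W

2281.8695 W


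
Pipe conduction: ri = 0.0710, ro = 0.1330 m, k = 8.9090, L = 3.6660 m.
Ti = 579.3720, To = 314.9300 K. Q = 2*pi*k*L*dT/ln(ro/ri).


dT = 264.4420 K
ln(ro/ri) = 0.6277
Q = 2*pi*8.9090*3.6660*264.4420 / 0.6277 = 86457.1405 W

86457.1405 W


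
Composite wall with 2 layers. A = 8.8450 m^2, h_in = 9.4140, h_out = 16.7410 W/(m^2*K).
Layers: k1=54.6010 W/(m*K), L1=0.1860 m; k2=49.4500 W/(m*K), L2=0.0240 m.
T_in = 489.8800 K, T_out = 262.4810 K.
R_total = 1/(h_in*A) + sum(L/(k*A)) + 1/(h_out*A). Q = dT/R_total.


R_conv_in = 1/(9.4140*8.8450) = 0.0120
R_1 = 0.1860/(54.6010*8.8450) = 0.0004
R_2 = 0.0240/(49.4500*8.8450) = 5.4872e-05
R_conv_out = 1/(16.7410*8.8450) = 0.0068
R_total = 0.0192 K/W
Q = 227.3990 / 0.0192 = 11841.8689 W

R_total = 0.0192 K/W, Q = 11841.8689 W


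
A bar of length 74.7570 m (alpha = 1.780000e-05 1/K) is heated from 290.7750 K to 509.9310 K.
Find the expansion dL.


dT = 219.1560 K
dL = 1.780000e-05 * 74.7570 * 219.1560 = 0.291625 m
L_final = 75.048625 m

dL = 0.291625 m


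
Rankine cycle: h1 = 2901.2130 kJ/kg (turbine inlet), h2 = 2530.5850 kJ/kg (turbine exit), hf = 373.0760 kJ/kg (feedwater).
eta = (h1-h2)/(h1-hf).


W = 370.6280 kJ/kg
Q_in = 2528.1370 kJ/kg
eta = 0.1466 = 14.6601%

eta = 14.6601%


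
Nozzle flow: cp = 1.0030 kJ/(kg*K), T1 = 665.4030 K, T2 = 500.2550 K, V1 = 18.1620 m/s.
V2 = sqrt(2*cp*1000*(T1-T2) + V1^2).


dT = 165.1480 K
2*cp*1000*dT = 331286.8880
V1^2 = 329.8582
V2 = sqrt(331616.7462) = 575.8617 m/s

575.8617 m/s


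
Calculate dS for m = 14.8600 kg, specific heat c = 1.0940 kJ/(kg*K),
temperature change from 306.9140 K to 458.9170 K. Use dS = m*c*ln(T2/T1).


T2/T1 = 1.4953
ln(T2/T1) = 0.4023
dS = 14.8600 * 1.0940 * 0.4023 = 6.5402 kJ/K

6.5402 kJ/K


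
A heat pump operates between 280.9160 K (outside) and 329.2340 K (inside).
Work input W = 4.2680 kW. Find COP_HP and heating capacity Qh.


COP = 329.2340 / 48.3180 = 6.8139
Qh = 6.8139 * 4.2680 = 29.0817 kW

COP = 6.8139, Qh = 29.0817 kW


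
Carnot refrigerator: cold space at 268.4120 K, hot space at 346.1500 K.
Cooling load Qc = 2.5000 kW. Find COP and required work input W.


COP = 268.4120 / 77.7380 = 3.4528
W = 2.5000 / 3.4528 = 0.7241 kW

COP = 3.4528, W = 0.7241 kW


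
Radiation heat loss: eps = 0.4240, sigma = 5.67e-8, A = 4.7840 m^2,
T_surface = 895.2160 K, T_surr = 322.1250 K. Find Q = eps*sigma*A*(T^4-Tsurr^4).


T^4 = 6.4226e+11
Tsurr^4 = 1.0767e+10
Q = 0.4240 * 5.67e-8 * 4.7840 * 6.3149e+11 = 72628.8306 W

72628.8306 W


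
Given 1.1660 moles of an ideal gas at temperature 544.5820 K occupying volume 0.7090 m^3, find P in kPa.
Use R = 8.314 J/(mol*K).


P = nRT/V = 1.1660 * 8.314 * 544.5820 / 0.7090
= 5279.2454 / 0.7090 = 7446.0443 Pa = 7.4460 kPa

7.4460 kPa


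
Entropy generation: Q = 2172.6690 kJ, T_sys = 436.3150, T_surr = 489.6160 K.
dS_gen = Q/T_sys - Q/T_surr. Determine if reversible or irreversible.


dS_sys = 2172.6690/436.3150 = 4.9796 kJ/K
dS_surr = -2172.6690/489.6160 = -4.4375 kJ/K
dS_gen = 4.9796 - 4.4375 = 0.5421 kJ/K (irreversible)

dS_gen = 0.5421 kJ/K, irreversible


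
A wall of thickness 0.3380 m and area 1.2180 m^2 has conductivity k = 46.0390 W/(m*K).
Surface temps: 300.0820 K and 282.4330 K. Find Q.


dT = 17.6490 K
Q = 46.0390 * 1.2180 * 17.6490 / 0.3380 = 2928.0371 W

2928.0371 W


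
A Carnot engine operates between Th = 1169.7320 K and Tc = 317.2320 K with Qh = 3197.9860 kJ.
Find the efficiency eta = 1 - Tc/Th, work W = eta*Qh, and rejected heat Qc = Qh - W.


eta = 1 - 317.2320/1169.7320 = 0.7288
W = 0.7288 * 3197.9860 = 2330.6903 kJ
Qc = 3197.9860 - 2330.6903 = 867.2957 kJ

eta = 72.8799%, W = 2330.6903 kJ, Qc = 867.2957 kJ


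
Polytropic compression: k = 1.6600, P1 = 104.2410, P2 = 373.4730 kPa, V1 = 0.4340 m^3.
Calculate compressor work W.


(k-1)/k = 0.3976
(P2/P1)^exp = 1.6609
W = 2.5152 * 104.2410 * 0.4340 * (1.6609 - 1) = 75.2058 kJ

75.2058 kJ


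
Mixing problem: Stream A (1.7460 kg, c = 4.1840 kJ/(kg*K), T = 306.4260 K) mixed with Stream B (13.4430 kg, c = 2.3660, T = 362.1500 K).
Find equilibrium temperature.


num = 13757.1157
den = 39.1114
Tf = 351.7418 K

351.7418 K


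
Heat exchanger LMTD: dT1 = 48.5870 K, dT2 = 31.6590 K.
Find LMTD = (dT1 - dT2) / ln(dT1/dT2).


dT1/dT2 = 1.5347
ln(dT1/dT2) = 0.4283
LMTD = 16.9280 / 0.4283 = 39.5206 K

39.5206 K


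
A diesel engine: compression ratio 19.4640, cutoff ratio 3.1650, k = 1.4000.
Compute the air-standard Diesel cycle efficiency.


r^(k-1) = 3.2786
rc^k = 5.0179
eta = 0.5957 = 59.5683%

59.5683%


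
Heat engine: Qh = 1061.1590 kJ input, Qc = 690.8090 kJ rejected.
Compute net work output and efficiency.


W = 1061.1590 - 690.8090 = 370.3500 kJ
eta = 370.3500 / 1061.1590 = 0.3490 = 34.9005%

W = 370.3500 kJ, eta = 34.9005%


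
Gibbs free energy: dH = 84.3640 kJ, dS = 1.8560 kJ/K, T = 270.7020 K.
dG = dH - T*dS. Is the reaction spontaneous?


T*dS = 270.7020 * 1.8560 = 502.4229 kJ
dG = 84.3640 - 502.4229 = -418.0589 kJ (spontaneous)

dG = -418.0589 kJ, spontaneous


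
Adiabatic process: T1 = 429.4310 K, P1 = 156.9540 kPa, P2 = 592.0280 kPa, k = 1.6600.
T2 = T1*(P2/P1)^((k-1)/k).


(k-1)/k = 0.3976
(P2/P1)^exp = 1.6953
T2 = 429.4310 * 1.6953 = 728.0011 K

728.0011 K


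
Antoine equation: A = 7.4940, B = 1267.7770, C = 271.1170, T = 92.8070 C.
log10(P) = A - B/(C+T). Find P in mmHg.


C+T = 363.9240
B/(C+T) = 3.4836
log10(P) = 7.4940 - 3.4836 = 4.0104
P = 10^4.0104 = 10241.6234 mmHg

10241.6234 mmHg


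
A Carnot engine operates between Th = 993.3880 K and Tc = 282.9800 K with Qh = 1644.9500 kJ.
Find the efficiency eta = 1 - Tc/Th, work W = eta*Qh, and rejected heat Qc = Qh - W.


eta = 1 - 282.9800/993.3880 = 0.7151
W = 0.7151 * 1644.9500 = 1176.3638 kJ
Qc = 1644.9500 - 1176.3638 = 468.5862 kJ

eta = 71.5136%, W = 1176.3638 kJ, Qc = 468.5862 kJ


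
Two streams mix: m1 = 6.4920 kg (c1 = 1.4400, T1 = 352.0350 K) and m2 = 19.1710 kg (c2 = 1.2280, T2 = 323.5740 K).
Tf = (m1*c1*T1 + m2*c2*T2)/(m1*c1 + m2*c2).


num = 10908.5674
den = 32.8905
Tf = 331.6635 K

331.6635 K


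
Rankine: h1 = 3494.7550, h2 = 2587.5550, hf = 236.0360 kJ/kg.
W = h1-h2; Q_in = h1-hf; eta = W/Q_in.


W = 907.2000 kJ/kg
Q_in = 3258.7190 kJ/kg
eta = 0.2784 = 27.8392%

eta = 27.8392%


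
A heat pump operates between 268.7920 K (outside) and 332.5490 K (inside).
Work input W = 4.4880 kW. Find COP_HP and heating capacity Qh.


COP = 332.5490 / 63.7570 = 5.2159
Qh = 5.2159 * 4.4880 = 23.4089 kW

COP = 5.2159, Qh = 23.4089 kW


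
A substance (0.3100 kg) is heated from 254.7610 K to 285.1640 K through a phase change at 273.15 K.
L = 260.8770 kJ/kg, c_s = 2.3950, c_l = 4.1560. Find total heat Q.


Q1 (sensible, solid) = 0.3100 * 2.3950 * 18.3890 = 13.6529 kJ
Q2 (latent) = 0.3100 * 260.8770 = 80.8719 kJ
Q3 (sensible, liquid) = 0.3100 * 4.1560 * 12.0140 = 15.4784 kJ
Q_total = 110.0031 kJ

110.0031 kJ


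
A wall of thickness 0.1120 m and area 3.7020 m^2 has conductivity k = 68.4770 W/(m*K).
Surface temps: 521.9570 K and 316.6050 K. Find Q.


dT = 205.3520 K
Q = 68.4770 * 3.7020 * 205.3520 / 0.1120 = 464795.6493 W

464795.6493 W
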